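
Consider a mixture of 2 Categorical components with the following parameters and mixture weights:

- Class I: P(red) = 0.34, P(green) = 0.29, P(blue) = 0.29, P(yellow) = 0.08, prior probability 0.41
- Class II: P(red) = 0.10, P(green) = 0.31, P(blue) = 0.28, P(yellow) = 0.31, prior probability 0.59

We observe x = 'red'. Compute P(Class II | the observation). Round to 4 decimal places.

0.2974

Apply Bayes' rule: the posterior for each component is proportional to its prior times its likelihood at x.
Evaluate each component's likelihood at the observed value:
  f_I = P(red | comp) = 0.34
  f_II = P(red | comp) = 0.10
Prior × likelihood for each component:
  P(Z=I)·f_I = 0.41 × 0.34 = 0.1394
  P(Z=II)·f_II = 0.59 × 0.1 = 0.059
Marginal: 0.1394 + 0.059 = 0.1984
So the posterior for Class II is 0.059 / 0.1984 ≈ 0.2974.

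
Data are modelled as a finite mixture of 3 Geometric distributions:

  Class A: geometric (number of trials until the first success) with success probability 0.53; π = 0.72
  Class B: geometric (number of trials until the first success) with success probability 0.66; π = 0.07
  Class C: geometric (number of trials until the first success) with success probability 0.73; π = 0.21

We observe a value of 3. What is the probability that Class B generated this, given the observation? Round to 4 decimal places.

0.0530

Apply Bayes' rule: the posterior for each component is proportional to its prior times its likelihood at x.
Evaluate each component's likelihood at the observed value:
  p_A = 0.117077
  p_B = 0.076296
  p_C = 0.053217
Unnormalised posteriors:
  π_A·p_A = 0.72 × 0.117077 = 0.0842954
  π_B·p_B = 0.07 × 0.076296 = 0.00534072
  π_C·p_C = 0.21 × 0.053217 = 0.0111756
Sum: 0.0842954 + 0.00534072 + 0.0111756 = 0.100812
P(Class B | data) = 0.00534072 / 0.100812 ≈ 0.0530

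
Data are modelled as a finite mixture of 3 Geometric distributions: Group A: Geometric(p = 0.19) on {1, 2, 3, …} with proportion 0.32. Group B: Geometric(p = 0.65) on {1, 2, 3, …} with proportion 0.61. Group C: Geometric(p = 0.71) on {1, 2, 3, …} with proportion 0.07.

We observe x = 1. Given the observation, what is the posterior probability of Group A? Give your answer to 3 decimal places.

Apply Bayes' rule: the posterior for each component is proportional to its prior times its likelihood at x.
Geometric probabilities:
  L_A = 0.19·(1−0.19)^0 = 0.19·1 = 0.19
  L_B = 0.65·(1−0.65)^0 = 0.65·1 = 0.65
  L_C = 0.71·(1−0.71)^0 = 0.71·1 = 0.71
Weight by the priors:
  π_A·L_A = 0.32 × 0.19 = 0.0608
  π_B·L_B = 0.61 × 0.65 = 0.3965
  π_C·L_C = 0.07 × 0.71 = 0.0497
Denominator: 0.0608 + 0.3965 + 0.0497 = 0.507
So the posterior for Group A is 0.0608 / 0.507 ≈ 0.120.

0.120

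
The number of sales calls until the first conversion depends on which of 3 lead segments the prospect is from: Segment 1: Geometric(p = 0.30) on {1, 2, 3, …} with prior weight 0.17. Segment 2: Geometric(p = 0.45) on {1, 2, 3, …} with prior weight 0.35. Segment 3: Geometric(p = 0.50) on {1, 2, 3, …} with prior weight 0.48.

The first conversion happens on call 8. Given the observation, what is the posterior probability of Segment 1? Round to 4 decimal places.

Apply Bayes' rule: the posterior for each component is proportional to its prior times its likelihood at x.
Evaluate each component's likelihood at the observed value:
  f_1 = 0.0247063
  f_2 = 0.00685096
  f_3 = 0.00390625
Weight by the priors:
  π_1·f_1 = 0.17 × 0.0247063 = 0.00420007
  π_2·f_2 = 0.35 × 0.00685096 = 0.00239784
  π_3·f_3 = 0.48 × 0.00390625 = 0.001875
Marginal: 0.00420007 + 0.00239784 + 0.001875 = 0.0084729
So the posterior for Segment 1 is 0.00420007 / 0.0084729 ≈ 0.4957.

0.4957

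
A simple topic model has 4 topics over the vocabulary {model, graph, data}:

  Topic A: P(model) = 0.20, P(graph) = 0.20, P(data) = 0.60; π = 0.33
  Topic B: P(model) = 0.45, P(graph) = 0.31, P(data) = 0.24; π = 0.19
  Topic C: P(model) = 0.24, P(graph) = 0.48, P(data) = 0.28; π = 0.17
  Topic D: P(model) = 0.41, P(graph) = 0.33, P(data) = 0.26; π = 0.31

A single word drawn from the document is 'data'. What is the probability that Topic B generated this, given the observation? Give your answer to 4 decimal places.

0.1226

Posterior ∝ prior × likelihood, so P(k | x) ∝ π_k f_k(x); normalise over all components.
Component likelihoods at x = 'data':
  p_A = 0.6
  p_B = 0.24
  p_C = 0.28
  p_D = 0.26
Multiply by the mixture weights:
  π_A·p_A = 0.33 × 0.6 = 0.198
  π_B·p_B = 0.19 × 0.24 = 0.0456
  π_C·p_C = 0.17 × 0.28 = 0.0476
  π_D·p_D = 0.31 × 0.26 = 0.0806
Marginal: 0.198 + 0.0456 + 0.0476 + 0.0806 = 0.3718
So the posterior for Topic B is 0.0456 / 0.3718 ≈ 0.1226.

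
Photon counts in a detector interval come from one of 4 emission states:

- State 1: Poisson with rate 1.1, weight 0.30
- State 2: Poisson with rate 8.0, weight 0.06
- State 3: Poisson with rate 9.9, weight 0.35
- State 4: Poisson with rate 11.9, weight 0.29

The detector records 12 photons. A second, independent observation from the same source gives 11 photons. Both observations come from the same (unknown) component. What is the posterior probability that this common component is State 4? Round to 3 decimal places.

0.497

Posterior ∝ prior × likelihood, so P(k | x) ∝ π_k f_k(x); normalise over all components.
Since both observations come from the same component, the likelihood for component k is f_k(x₁)·f_k(x₂).
  f_1 = [e^(−1.1)·1.1^12/12! = 2.18098e-09] × [2.37925e-08] = 5.18909e-17
  f_2 = [e^(−8.0)·8.0^12/12! = 0.0481268] × [0.0721902] = 0.00347428
  f_3 = [e^(−9.9)·9.9^12/12! = 0.0928475] × [0.112542] = 0.0104493
  f_4 = [e^(−11.9)·11.9^12/12! = 0.11432] × [0.115281] = 0.0131789
Multiply by the mixture weights:
  π_1·f_1 = 0.30 × 5.18909e-17 = 1.55673e-17
  π_2·f_2 = 0.06 × 0.00347428 = 0.000208457
  π_3·f_3 = 0.35 × 0.0104493 = 0.00365725
  π_4·f_4 = 0.29 × 0.0131789 = 0.00382188
Denominator: 1.55673e-17 + 0.000208457 + 0.00365725 + 0.00382188 = 0.00768758
Responsibility of State 4: 0.00382188 / 0.00768758 ≈ 0.497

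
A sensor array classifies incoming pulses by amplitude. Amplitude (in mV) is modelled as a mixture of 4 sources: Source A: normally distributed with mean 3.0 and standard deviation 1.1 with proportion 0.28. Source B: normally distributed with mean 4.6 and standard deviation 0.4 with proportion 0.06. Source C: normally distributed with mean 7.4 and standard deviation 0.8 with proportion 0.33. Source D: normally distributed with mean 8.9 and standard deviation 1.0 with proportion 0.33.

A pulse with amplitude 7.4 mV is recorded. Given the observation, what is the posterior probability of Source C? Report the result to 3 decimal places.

Apply Bayes' rule: the posterior for each component is proportional to its prior times its likelihood at x.
Component likelihoods at x = 7.4 mV:
  f_A = (1/(1.1·√(2π)))·exp(−(7.4−3.0)²/(2·1.1²)) = 0.362675·exp(-8.00000) = 0.000121664
  f_B = (1/(0.4·√(2π)))·exp(−(7.4−4.6)²/(2·0.4²)) = 0.997356·exp(-24.50000) = 2.28368e-11
  f_C = (1/(0.8·√(2π)))·exp(−(7.4−7.4)²/(2·0.8²)) = 0.498678·exp(-0.00000) = 0.498678
  f_D = (1/(1.0·√(2π)))·exp(−(7.4−8.9)²/(2·1.0²)) = 0.398942·exp(-1.12500) = 0.129518
Multiply by the mixture weights:
  π_A·f_A = 0.28 × 0.000121664 = 3.40659e-05
  π_B·f_B = 0.06 × 2.28368e-11 = 1.37021e-12
  π_C·f_C = 0.33 × 0.498678 = 0.164564
  π_D·f_D = 0.33 × 0.129518 = 0.0427408
Marginal: 3.40659e-05 + 1.37021e-12 + 0.164564 + 0.0427408 = 0.207339
P(Source C | the observation) ≈ 0.794

0.794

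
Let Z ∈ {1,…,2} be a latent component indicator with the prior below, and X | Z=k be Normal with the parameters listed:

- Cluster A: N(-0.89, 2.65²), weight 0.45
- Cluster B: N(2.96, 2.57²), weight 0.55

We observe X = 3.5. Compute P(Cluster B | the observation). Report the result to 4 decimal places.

0.8294

Posterior ∝ prior × likelihood, so P(k | x) ∝ w_k f_k(x); normalise over all components.
Component likelihoods at x = 3.5:
  L_A = 0.0381715
  L_B = 0.151841
Weight by the priors:
  w_A·L_A = 0.45 × 0.0381715 = 0.0171772
  w_B·L_B = 0.55 × 0.151841 = 0.0835128
Denominator: 0.0171772 + 0.0835128 = 0.10069
P(Cluster B | x) = 0.0835128 / 0.10069 ≈ 0.8294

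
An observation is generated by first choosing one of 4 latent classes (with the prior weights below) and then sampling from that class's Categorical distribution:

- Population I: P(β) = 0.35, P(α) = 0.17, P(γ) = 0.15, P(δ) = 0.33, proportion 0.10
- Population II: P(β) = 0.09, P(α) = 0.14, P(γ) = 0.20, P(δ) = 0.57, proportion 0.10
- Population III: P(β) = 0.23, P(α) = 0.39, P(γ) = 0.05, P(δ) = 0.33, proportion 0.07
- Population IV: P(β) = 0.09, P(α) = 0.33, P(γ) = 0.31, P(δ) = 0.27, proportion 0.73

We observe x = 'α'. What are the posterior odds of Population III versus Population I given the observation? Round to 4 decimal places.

The posterior odds equal the prior odds times the likelihood ratio: (π_i/π_j)·(f_i(x)/f_j(x)).
Categorical probabilities:
  p_I = P(α | comp) = 0.17
  p_II = P(α | comp) = 0.14
  p_III = P(α | comp) = 0.39
  p_IV = P(α | comp) = 0.33
Posterior odds = (π_III·p_III) / (π_I·p_I) = (0.07·0.39) / (0.10·0.17) = 0.0273 / 0.017 ≈ 1.6059

1.6059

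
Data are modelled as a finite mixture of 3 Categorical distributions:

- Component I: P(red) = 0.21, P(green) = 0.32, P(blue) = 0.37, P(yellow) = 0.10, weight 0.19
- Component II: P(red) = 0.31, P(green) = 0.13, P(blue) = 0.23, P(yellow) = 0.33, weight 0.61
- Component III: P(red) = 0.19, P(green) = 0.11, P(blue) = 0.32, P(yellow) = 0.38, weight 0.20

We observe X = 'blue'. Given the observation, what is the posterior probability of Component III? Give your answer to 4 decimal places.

P(component k | x) = π_k·f_k(x) / marginal(x), where marginal(x) = Σ_j π_j·f_j(x).
Categorical probabilities:
  p_I = 0.37
  p_II = 0.23
  p_III = 0.32
Unnormalised posteriors:
  π_I·p_I = 0.19 × 0.37 = 0.0703
  π_II·p_II = 0.61 × 0.23 = 0.1403
  π_III·p_III = 0.20 × 0.32 = 0.064
Normaliser: 0.0703 + 0.1403 + 0.064 = 0.2746
P(Component III | 'blue') ≈ 0.2331

0.2331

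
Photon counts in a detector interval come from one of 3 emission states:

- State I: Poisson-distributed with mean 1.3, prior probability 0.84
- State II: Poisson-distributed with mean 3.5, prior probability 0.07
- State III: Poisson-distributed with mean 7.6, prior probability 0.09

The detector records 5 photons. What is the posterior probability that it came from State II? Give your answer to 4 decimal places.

0.3579

Posterior ∝ prior × likelihood, so P(k | x) ∝ π_k f_k(x); normalise over all components.
Poisson probabilities:
  f_I = 0.00843243
  f_II = 0.132169
  f_III = 0.105742
Unnormalised posteriors:
  π_I·f_I = 0.84 × 0.00843243 = 0.00708324
  π_II·f_II = 0.07 × 0.132169 = 0.0092518
  π_III·f_III = 0.09 × 0.105742 = 0.0095168
Sum: 0.00708324 + 0.0092518 + 0.0095168 = 0.0258518
P(State II | data) = 0.0092518 / 0.0258518 ≈ 0.3579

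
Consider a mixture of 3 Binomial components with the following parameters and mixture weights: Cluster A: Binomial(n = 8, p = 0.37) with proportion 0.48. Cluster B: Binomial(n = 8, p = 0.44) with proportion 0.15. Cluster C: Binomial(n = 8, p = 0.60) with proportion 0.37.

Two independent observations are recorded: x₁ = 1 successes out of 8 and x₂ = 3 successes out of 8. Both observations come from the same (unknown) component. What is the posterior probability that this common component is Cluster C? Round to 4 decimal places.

0.0195

The responsibility of component k is w_k f_k(x) divided by Σ_j w_j f_j(x).
Since both observations come from the same component, the likelihood for component k is f_k(x₁)·f_k(x₂).
  L_A = [0.116594] × [0.281511] = 0.0328225
  L_B = [0.0607937] × [0.262716] = 0.0159715
  L_C = [0.00786432] × [0.123863] = 0.000974099
Multiply by the mixture weights:
  w_A·L_A = 0.48 × 0.0328225 = 0.0157548
  w_B·L_B = 0.15 × 0.0159715 = 0.00239572
  w_C·L_C = 0.37 × 0.000974099 = 0.000360416
Denominator: 0.0157548 + 0.00239572 + 0.000360416 = 0.0185109
P(Cluster C | data) ≈ 0.0195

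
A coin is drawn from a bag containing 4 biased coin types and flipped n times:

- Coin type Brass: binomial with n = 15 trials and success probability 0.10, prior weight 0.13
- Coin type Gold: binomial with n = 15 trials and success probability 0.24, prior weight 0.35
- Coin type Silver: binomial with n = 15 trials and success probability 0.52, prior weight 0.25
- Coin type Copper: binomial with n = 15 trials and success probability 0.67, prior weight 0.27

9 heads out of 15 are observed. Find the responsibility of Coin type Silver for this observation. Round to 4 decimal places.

0.4679

P(component k | x) = w_k·f_k(x) / marginal(x), where marginal(x) = Σ_j w_j·f_j(x).
Evaluate each component's likelihood at the observed value:
  f_Brass = C(15,9)·0.10^9·0.90^6 = 5005·1e-09·0.531441 = 2.65986e-06
  f_Gold = C(15,9)·0.24^9·0.76^6 = 5005·2.64181e-06·0.1927 = 0.00254793
  f_Silver = C(15,9)·0.52^9·0.48^6 = 5005·0.00277991·0.0122306 = 0.170169
  f_Copper = C(15,9)·0.67^9·0.33^6 = 5005·0.0272065·0.00129147 = 0.175858
Unnormalised posteriors:
  w_Brass·f_Brass = 0.13 × 2.65986e-06 = 3.45782e-07
  w_Gold·f_Gold = 0.35 × 0.00254793 = 0.000891774
  w_Silver·f_Silver = 0.25 × 0.170169 = 0.0425424
  w_Copper·f_Copper = 0.27 × 0.175858 = 0.0474815
Marginal: 3.45782e-07 + 0.000891774 + 0.0425424 + 0.0474815 = 0.090916
Responsibility of Coin type Silver: 0.0425424 / 0.090916 ≈ 0.4679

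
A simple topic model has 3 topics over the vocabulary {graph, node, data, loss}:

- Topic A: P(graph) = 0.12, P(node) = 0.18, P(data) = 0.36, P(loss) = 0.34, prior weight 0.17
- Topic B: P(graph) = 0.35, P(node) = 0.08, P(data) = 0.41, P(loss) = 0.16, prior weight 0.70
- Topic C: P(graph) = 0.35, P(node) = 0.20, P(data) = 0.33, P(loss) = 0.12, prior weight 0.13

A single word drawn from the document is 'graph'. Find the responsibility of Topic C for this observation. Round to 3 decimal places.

0.146

The responsibility of component k is P(Z=k) f_k(x) divided by Σ_j P(Z=j) f_j(x).
Categorical probabilities:
  p_A = P(graph | comp) = 0.12
  p_B = P(graph | comp) = 0.35
  p_C = P(graph | comp) = 0.35
Unnormalised posteriors:
  P(Z=A)·p_A = 0.17 × 0.12 = 0.0204
  P(Z=B)·p_B = 0.70 × 0.35 = 0.245
  P(Z=C)·p_C = 0.13 × 0.35 = 0.0455
Normaliser: 0.0204 + 0.245 + 0.0455 = 0.3109
So the posterior for Topic C is 0.0455 / 0.3109 ≈ 0.146.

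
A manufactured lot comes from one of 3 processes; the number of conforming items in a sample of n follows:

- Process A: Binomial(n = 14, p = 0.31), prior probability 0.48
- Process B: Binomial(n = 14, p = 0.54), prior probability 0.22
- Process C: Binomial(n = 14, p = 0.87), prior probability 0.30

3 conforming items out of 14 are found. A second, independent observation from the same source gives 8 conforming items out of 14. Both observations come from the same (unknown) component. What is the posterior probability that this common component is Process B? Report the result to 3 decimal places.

0.172

Posterior ∝ prior × likelihood, so P(k | x) ∝ π_k f_k(x); normalise over all components.
Since both observations come from the same component, the likelihood for component k is f_k(x₁)·f_k(x₂).
  p_A = [C(14,3)·0.31^3·0.69^11 = 364·0.029791·0.0168787 = 0.183032] × [0.0276403] = 0.00505906
  p_B = [C(14,3)·0.54^3·0.46^11 = 364·0.157464·0.000195135 = 0.0111846] × [0.205709] = 0.00230076
  p_C = [C(14,3)·0.87^3·0.13^11 = 364·0.658503·1.79216e-10 = 4.29572e-08] × [0.0047574] = 2.04365e-10
Prior × likelihood for each component:
  π_A·p_A = 0.48 × 0.00505906 = 0.00242835
  π_B·p_B = 0.22 × 0.00230076 = 0.000506167
  π_C·p_C = 0.30 × 2.04365e-10 = 6.13094e-11
Evidence: 0.00242835 + 0.000506167 + 6.13094e-11 = 0.00293452
P(Process B | x₁,x₂) ≈ 0.172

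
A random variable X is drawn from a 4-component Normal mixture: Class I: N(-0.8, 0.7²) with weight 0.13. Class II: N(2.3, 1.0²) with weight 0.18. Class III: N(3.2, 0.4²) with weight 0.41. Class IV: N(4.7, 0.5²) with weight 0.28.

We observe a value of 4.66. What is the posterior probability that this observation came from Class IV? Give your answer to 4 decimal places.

Apply Bayes' rule: the posterior for each component is proportional to its prior times its likelihood at x.
Normal densities:
  f_I = (1/(0.7·√(2π)))·exp(−(4.66−-0.8)²/(2·0.7²)) = 0.569918·exp(-30.42000) = 3.50408e-14
  f_II = (1/(1.0·√(2π)))·exp(−(4.66−2.3)²/(2·1.0²)) = 0.398942·exp(-2.78480) = 0.0246313
  f_III = (1/(0.4·√(2π)))·exp(−(4.66−3.2)²/(2·0.4²)) = 0.997356·exp(-6.66125) = 0.00127616
  f_IV = (1/(0.5·√(2π)))·exp(−(4.66−4.7)²/(2·0.5²)) = 0.797885·exp(-0.00320) = 0.795335
Weight by the priors:
  π_I·f_I = 0.13 × 3.50408e-14 = 4.5553e-15
  π_II·f_II = 0.18 × 0.0246313 = 0.00443363
  π_III·f_III = 0.41 × 0.00127616 = 0.000523227
  π_IV·f_IV = 0.28 × 0.795335 = 0.222694
Denominator: 4.5553e-15 + 0.00443363 + 0.000523227 + 0.222694 = 0.227651
So the posterior for Class IV is 0.222694 / 0.227651 ≈ 0.9782.

0.9782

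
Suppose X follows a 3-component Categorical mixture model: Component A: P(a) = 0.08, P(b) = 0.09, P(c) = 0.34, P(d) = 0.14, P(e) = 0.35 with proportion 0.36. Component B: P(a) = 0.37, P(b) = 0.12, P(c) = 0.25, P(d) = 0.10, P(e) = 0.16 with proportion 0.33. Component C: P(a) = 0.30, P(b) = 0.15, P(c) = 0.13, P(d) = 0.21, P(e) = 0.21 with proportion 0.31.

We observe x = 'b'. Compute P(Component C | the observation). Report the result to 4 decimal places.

0.3924

By Bayes' theorem, P(k | x) = P(Z=k) f_k(x) / Σ_j P(Z=j) f_j(x).
Evaluate each component's likelihood at the observed value:
  L_A = P(b | comp) = 0.09
  L_B = P(b | comp) = 0.12
  L_C = P(b | comp) = 0.15
Multiply by the mixture weights:
  P(Z=A)·L_A = 0.36 × 0.09 = 0.0324
  P(Z=B)·L_B = 0.33 × 0.12 = 0.0396
  P(Z=C)·L_C = 0.31 × 0.15 = 0.0465
Normaliser: 0.0324 + 0.0396 + 0.0465 = 0.1185
P(Component C | 'b') ≈ 0.3924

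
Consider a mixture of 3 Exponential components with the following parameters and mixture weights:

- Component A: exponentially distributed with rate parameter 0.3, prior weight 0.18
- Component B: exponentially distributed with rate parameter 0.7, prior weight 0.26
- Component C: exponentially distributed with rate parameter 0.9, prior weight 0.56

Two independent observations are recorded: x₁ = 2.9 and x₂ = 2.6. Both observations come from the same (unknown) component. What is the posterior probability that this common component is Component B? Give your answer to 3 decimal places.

By Bayes' theorem, P(k | x) = P(Z=k) f_k(x) / Σ_j P(Z=j) f_j(x).
Since both observations come from the same component, the likelihood for component k is f_k(x₁)·f_k(x₂).
  f_A = [0.125685] × [0.137522] = 0.0172845
  f_B = [0.0919349] × [0.113418] = 0.0104271
  f_C = [0.0661811] × [0.0866949] = 0.00573756
Unnormalised posteriors:
  P(Z=A)·f_A = 0.18 × 0.0172845 = 0.00311121
  P(Z=B)·f_B = 0.26 × 0.0104271 = 0.00271104
  P(Z=C)·f_C = 0.56 × 0.00573756 = 0.00321303
Denominator: 0.00311121 + 0.00271104 + 0.00321303 = 0.00903528
Responsibility of Component B: 0.00271104 / 0.00903528 ≈ 0.300

0.300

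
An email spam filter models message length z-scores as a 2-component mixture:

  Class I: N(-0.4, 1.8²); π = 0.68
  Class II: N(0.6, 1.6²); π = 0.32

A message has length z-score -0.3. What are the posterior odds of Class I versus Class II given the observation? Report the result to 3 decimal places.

Posterior odds = (w_i f_i(x)) / (w_j f_j(x)); the normalising sum cancels.
Normal densities:
  L_I = (1/(1.8·√(2π)))·exp(−(-0.3−-0.4)²/(2·1.8²)) = 0.221635·exp(-0.00154) = 0.221293
  L_II = (1/(1.6·√(2π)))·exp(−(-0.3−0.6)²/(2·1.6²)) = 0.249339·exp(-0.15820) = 0.212855
0.150479 / 0.0681135 ≈ 2.209

2.209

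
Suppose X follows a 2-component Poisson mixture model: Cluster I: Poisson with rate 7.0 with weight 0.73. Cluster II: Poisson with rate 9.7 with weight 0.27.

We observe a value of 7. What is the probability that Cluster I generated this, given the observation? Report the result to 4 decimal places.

0.8039

Apply Bayes' rule: the posterior for each component is proportional to its prior times its likelihood at x.
Evaluate each component's likelihood at the observed value:
  L_I = e^(−7.0)·7.0^7/7! = 0.149003
  L_II = e^(−9.7)·9.7^7/7! = 0.0982461
Multiply by the mixture weights:
  π_I·L_I = 0.73 × 0.149003 = 0.108772
  π_II·L_II = 0.27 × 0.0982461 = 0.0265264
Denominator: 0.108772 + 0.0265264 = 0.135298
So the posterior for Cluster I is 0.108772 / 0.135298 ≈ 0.8039.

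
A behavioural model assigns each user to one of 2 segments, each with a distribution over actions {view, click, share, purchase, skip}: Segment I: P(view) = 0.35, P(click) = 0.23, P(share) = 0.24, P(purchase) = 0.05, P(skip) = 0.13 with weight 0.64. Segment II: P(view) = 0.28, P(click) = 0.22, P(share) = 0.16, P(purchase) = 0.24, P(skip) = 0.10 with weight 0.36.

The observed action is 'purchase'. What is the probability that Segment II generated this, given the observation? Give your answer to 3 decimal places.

Posterior ∝ prior × likelihood, so P(k | x) ∝ π_k f_k(x); normalise over all components.
Evaluate each component's likelihood at the observed value:
  L_I = P(purchase | comp) = 0.05
  L_II = P(purchase | comp) = 0.24
Weight by the priors:
  π_I·L_I = 0.64 × 0.05 = 0.032
  π_II·L_II = 0.36 × 0.24 = 0.0864
Sum: 0.032 + 0.0864 = 0.1184
P(Segment II | x) ≈ 0.730

0.730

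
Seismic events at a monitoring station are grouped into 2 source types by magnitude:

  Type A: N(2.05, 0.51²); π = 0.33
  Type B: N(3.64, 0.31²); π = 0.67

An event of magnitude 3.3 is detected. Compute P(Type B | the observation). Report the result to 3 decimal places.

Posterior ∝ prior × likelihood, so P(k | x) ∝ π_k f_k(x); normalise over all components.
Evaluate each component's likelihood at the observed value:
  p_A = (1/(0.51·√(2π)))·exp(−(3.3−2.05)²/(2·0.51²)) = 0.782240·exp(-3.00365) = 0.0388034
  p_B = (1/(0.31·√(2π)))·exp(−(3.3−3.64)²/(2·0.31²)) = 1.286911·exp(-0.60146) = 0.705243
Prior × likelihood for each component:
  π_A·p_A = 0.33 × 0.0388034 = 0.0128051
  π_B·p_B = 0.67 × 0.705243 = 0.472513
Denominator: 0.0128051 + 0.472513 = 0.485318
So the posterior for Type B is 0.472513 / 0.485318 ≈ 0.974.

0.974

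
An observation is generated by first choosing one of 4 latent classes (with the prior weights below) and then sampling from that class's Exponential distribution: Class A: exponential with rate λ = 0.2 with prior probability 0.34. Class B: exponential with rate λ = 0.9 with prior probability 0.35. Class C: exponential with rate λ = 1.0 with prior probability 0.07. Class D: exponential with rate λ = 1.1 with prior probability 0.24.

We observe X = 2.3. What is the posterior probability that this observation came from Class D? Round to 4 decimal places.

0.1899

The responsibility of component k is π_k f_k(x) divided by Σ_j π_j f_j(x).
Exponential densities:
  p_A = 0.126257
  p_B = 0.113567
  p_C = 0.100259
  p_D = 0.0876249
Multiply by the mixture weights:
  π_A·p_A = 0.34 × 0.126257 = 0.0429273
  π_B·p_B = 0.35 × 0.113567 = 0.0397485
  π_C·p_C = 0.07 × 0.100259 = 0.00701812
  π_D·p_D = 0.24 × 0.0876249 = 0.02103
Marginal: 0.0429273 + 0.0397485 + 0.00701812 + 0.02103 = 0.110724
So the posterior for Class D is 0.02103 / 0.110724 ≈ 0.1899.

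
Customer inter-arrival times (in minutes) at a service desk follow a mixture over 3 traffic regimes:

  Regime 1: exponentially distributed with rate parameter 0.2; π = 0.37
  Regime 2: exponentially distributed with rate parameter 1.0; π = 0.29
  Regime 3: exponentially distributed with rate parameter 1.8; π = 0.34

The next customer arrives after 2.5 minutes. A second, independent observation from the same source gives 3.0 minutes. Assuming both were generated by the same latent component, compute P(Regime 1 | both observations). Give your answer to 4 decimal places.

Apply Bayes' rule: the posterior for each component is proportional to its prior times its likelihood at x.
Since both observations come from the same component, the likelihood for component k is f_k(x₁)·f_k(x₂).
  L_1 = [0.2·e^(−0.2·2.5) = 0.2·e^(−0.5000) = 0.121306] × [0.109762] = 0.0133148
  L_2 = [1.0·e^(−1.0·2.5) = 1.0·e^(−2.5000) = 0.082085] × [0.0497871] = 0.00408677
  L_3 = [1.8·e^(−1.8·2.5) = 1.8·e^(−4.5000) = 0.0199962] × [0.00812985] = 0.000162566
Multiply by the mixture weights:
  π_1·L_1 = 0.37 × 0.0133148 = 0.00492649
  π_2·L_2 = 0.29 × 0.00408677 = 0.00118516
  π_3·L_3 = 0.34 × 0.000162566 = 5.52724e-05
Evidence: 0.00492649 + 0.00118516 + 5.52724e-05 = 0.00616693
So the posterior for Regime 1 is 0.00492649 / 0.00616693 ≈ 0.7989.

0.7989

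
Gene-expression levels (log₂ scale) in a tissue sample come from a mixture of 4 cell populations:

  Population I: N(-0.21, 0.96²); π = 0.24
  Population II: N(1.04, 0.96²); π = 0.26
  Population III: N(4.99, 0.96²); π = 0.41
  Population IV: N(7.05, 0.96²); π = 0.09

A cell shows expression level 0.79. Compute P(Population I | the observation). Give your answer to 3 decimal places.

The responsibility of component k is P(Z=k) f_k(x) divided by Σ_j P(Z=j) f_j(x).
Normal densities:
  p_I = (1/(0.96·√(2π)))·exp(−(0.79−-0.21)²/(2·0.96²)) = 0.415565·exp(-0.54253) = 0.241557
  p_II = (1/(0.96·√(2π)))·exp(−(0.79−1.04)²/(2·0.96²)) = 0.415565·exp(-0.03391) = 0.40171
  p_III = (1/(0.96·√(2π)))·exp(−(0.79−4.99)²/(2·0.96²)) = 0.415565·exp(-9.57031) = 2.89938e-05
  p_IV = (1/(0.96·√(2π)))·exp(−(0.79−7.05)²/(2·0.96²)) = 0.415565·exp(-21.26063) = 2.42808e-10
Unnormalised posteriors:
  P(Z=I)·p_I = 0.24 × 0.241557 = 0.0579736
  P(Z=II)·p_II = 0.26 × 0.40171 = 0.104445
  P(Z=III)·p_III = 0.41 × 2.89938e-05 = 1.18875e-05
  P(Z=IV)·p_IV = 0.09 × 2.42808e-10 = 2.18527e-11
Marginal: 0.0579736 + 0.104445 + 1.18875e-05 + 2.18527e-11 = 0.16243
P(Population I | the observation) ≈ 0.357

0.357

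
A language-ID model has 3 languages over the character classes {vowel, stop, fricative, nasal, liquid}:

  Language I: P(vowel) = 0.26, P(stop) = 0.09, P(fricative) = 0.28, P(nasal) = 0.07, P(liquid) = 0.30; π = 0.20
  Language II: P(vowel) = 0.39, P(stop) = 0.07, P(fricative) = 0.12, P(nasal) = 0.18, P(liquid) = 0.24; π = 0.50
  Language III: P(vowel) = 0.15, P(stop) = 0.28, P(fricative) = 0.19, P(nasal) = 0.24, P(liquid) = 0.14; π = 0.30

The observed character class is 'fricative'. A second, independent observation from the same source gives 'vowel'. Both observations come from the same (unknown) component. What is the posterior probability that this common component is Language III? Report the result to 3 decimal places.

0.184

Apply Bayes' rule: the posterior for each component is proportional to its prior times its likelihood at x.
Since both observations come from the same component, the likelihood for component k is f_k(x₁)·f_k(x₂).
  f_I = [P(fricative | comp) = 0.28] × [0.26] = 0.0728
  f_II = [P(fricative | comp) = 0.12] × [0.39] = 0.0468
  f_III = [P(fricative | comp) = 0.19] × [0.15] = 0.0285
Unnormalised posteriors:
  P(Z=I)·f_I = 0.20 × 0.0728 = 0.01456
  P(Z=II)·f_II = 0.50 × 0.0468 = 0.0234
  P(Z=III)·f_III = 0.30 × 0.0285 = 0.00855
Sum: 0.01456 + 0.0234 + 0.00855 = 0.04651
P(Language III | data) ≈ 0.184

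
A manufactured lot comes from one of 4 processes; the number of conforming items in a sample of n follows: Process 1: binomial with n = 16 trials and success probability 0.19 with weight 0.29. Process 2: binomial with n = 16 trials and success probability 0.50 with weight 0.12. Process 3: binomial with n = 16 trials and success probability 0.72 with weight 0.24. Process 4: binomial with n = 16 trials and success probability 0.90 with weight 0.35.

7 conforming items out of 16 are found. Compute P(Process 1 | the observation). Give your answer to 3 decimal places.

P(component k | x) = π_k·f_k(x) / marginal(x), where marginal(x) = Σ_j π_j·f_j(x).
Evaluate each component's likelihood at the observed value:
  p_1 = C(16,7)·0.19^7·0.81^9 = 11440·8.93872e-06·0.150095 = 0.0153485
  p_2 = C(16,7)·0.50^7·0.50^9 = 11440·0.0078125·0.00195312 = 0.174561
  p_3 = C(16,7)·0.72^7·0.28^9 = 11440·0.100306·1.05785e-05 = 0.0121388
  p_4 = C(16,7)·0.90^7·0.10^9 = 11440·0.478297·1e-09 = 5.47172e-06
Unnormalised posteriors:
  π_1·p_1 = 0.29 × 0.0153485 = 0.00445107
  π_2·p_2 = 0.12 × 0.174561 = 0.0209473
  π_3·p_3 = 0.24 × 0.0121388 = 0.00291331
  π_4·p_4 = 0.35 × 5.47172e-06 = 1.9151e-06
Denominator: 0.00445107 + 0.0209473 + 0.00291331 + 1.9151e-06 = 0.0283136
So the posterior for Process 1 is 0.00445107 / 0.0283136 ≈ 0.157.

0.157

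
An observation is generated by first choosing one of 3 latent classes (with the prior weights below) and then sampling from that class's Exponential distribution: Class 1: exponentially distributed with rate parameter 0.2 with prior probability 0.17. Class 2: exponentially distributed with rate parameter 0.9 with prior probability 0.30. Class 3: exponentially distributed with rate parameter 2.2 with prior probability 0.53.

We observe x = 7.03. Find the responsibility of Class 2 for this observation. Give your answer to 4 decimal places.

The responsibility of component k is π_k f_k(x) divided by Σ_j π_j f_j(x).
Component likelihoods at x = 7.03:
  f_1 = 0.2·e^(−0.2·7.03) = 0.2·e^(−1.4060) = 0.0490244
  f_2 = 0.9·e^(−0.9·7.03) = 0.9·e^(−6.3270) = 0.00160865
  f_3 = 2.2·e^(−2.2·7.03) = 2.2·e^(−15.4660) = 4.22303e-07
Prior × likelihood for each component:
  π_1·f_1 = 0.17 × 0.0490244 = 0.00833414
  π_2·f_2 = 0.30 × 0.00160865 = 0.000482595
  π_3·f_3 = 0.53 × 4.22303e-07 = 2.23821e-07
Normaliser: 0.00833414 + 0.000482595 + 2.23821e-07 = 0.00881696
P(Class 2 | 7.03) ≈ 0.0547

0.0547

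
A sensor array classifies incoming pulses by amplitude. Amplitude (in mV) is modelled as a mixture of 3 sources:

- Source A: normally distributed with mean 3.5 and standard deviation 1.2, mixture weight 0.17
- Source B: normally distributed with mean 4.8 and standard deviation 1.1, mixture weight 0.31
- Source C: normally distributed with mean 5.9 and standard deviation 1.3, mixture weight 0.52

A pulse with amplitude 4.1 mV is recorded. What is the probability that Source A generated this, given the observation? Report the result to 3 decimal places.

0.246

The responsibility of component k is w_k f_k(x) divided by Σ_j w_j f_j(x).
Evaluate each component's likelihood at the observed value:
  p_A = (1/(1.2·√(2π)))·exp(−(4.1−3.5)²/(2·1.2²)) = 0.332452·exp(-0.12500) = 0.293388
  p_B = (1/(1.1·√(2π)))·exp(−(4.1−4.8)²/(2·1.1²)) = 0.362675·exp(-0.20248) = 0.296198
  p_C = (1/(1.3·√(2π)))·exp(−(4.1−5.9)²/(2·1.3²)) = 0.306879·exp(-0.95858) = 0.117669
Prior × likelihood for each component:
  w_A·p_A = 0.17 × 0.293388 = 0.0498759
  w_B·p_B = 0.31 × 0.296198 = 0.0918213
  w_C·p_C = 0.52 × 0.117669 = 0.0611877
Sum: 0.0498759 + 0.0918213 + 0.0611877 = 0.202885
Responsibility of Source A: 0.0498759 / 0.202885 ≈ 0.246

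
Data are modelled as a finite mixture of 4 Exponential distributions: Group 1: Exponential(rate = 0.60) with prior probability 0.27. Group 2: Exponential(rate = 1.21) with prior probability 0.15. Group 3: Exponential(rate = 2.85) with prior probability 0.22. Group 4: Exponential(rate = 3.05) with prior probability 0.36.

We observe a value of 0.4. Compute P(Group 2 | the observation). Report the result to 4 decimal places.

0.1464

By Bayes' theorem, P(k | x) = P(Z=k) f_k(x) / Σ_j P(Z=j) f_j(x).
Component likelihoods at x = 0.4:
  f_1 = 0.471977
  f_2 = 0.745739
  f_3 = 0.911484
  f_4 = 0.900452
Multiply by the mixture weights:
  P(Z=1)·f_1 = 0.27 × 0.471977 = 0.127434
  P(Z=2)·f_2 = 0.15 × 0.745739 = 0.111861
  P(Z=3)·f_3 = 0.22 × 0.911484 = 0.200527
  P(Z=4)·f_4 = 0.36 × 0.900452 = 0.324163
Denominator: 0.127434 + 0.111861 + 0.200527 + 0.324163 = 0.763984
So the posterior for Group 2 is 0.111861 / 0.763984 ≈ 0.1464.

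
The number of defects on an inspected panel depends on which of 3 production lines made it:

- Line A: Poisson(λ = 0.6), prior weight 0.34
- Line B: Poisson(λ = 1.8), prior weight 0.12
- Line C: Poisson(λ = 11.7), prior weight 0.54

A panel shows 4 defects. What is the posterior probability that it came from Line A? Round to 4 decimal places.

0.0764

By Bayes' theorem, P(k | x) = π_k f_k(x) / Σ_j π_j f_j(x).
Evaluate each component's likelihood at the observed value:
  f_A = 0.00296358
  f_B = 0.0723017
  f_C = 0.0064757
Unnormalised posteriors:
  π_A·f_A = 0.34 × 0.00296358 = 0.00100762
  π_B·f_B = 0.12 × 0.0723017 = 0.00867621
  π_C·f_C = 0.54 × 0.0064757 = 0.00349688
Sum: 0.00100762 + 0.00867621 + 0.00349688 = 0.0131807
P(Line A | x) ≈ 0.0764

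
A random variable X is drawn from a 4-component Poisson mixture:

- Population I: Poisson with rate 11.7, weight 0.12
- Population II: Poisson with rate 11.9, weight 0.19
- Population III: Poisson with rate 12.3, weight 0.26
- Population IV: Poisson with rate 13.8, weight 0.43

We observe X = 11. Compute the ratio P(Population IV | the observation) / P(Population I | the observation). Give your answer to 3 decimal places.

2.697

Since P(k|x) ∝ π_k f_k(x), the posterior odds are π_i f_i(x) / (π_j f_j(x)).
Component likelihoods at x = 11:
  L_I = e^(−11.7)·11.7^11/11! = 0.116854
  L_II = e^(−11.9)·11.9^11/11! = 0.115281
  L_III = e^(−12.3)·12.3^11/11! = 0.111168
  L_IV = e^(−13.8)·13.8^11/11! = 0.0879529
Odds = (0.43/0.12) × (0.0879529/0.116854) = 3.58333 × 0.752674 ≈ 2.697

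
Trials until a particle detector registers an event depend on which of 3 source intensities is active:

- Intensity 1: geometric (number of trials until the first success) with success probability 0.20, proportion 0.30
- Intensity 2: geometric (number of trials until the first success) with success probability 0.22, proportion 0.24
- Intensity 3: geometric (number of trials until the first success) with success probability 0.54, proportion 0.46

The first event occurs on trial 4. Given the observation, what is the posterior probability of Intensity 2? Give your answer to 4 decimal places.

By Bayes' theorem, P(k | x) = π_k f_k(x) / Σ_j π_j f_j(x).
Evaluate each component's likelihood at the observed value:
  L_1 = 0.20·(1−0.20)^3 = 0.20·0.512 = 0.1024
  L_2 = 0.22·(1−0.22)^3 = 0.22·0.474552 = 0.104401
  L_3 = 0.54·(1−0.54)^3 = 0.54·0.097336 = 0.0525614
Multiply by the mixture weights:
  π_1·L_1 = 0.30 × 0.1024 = 0.03072
  π_2·L_2 = 0.24 × 0.104401 = 0.0250563
  π_3·L_3 = 0.46 × 0.0525614 = 0.0241783
Normaliser: 0.03072 + 0.0250563 + 0.0241783 = 0.0799546
So the posterior for Intensity 2 is 0.0250563 / 0.0799546 ≈ 0.3134.

0.3134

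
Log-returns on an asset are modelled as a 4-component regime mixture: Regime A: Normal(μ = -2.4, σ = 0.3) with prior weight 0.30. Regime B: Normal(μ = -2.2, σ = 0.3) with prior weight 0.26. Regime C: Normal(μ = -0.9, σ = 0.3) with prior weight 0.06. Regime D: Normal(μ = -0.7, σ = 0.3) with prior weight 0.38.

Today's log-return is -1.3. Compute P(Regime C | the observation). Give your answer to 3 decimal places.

0.311

Posterior ∝ prior × likelihood, so P(k | x) ∝ π_k f_k(x); normalise over all components.
Component likelihoods at x = -1.3:
  f_A = (1/(0.3·√(2π)))·exp(−(-1.3−-2.4)²/(2·0.3²)) = 1.329808·exp(-6.72222) = 0.0016009
  f_B = (1/(0.3·√(2π)))·exp(−(-1.3−-2.2)²/(2·0.3²)) = 1.329808·exp(-4.50000) = 0.0147728
  f_C = (1/(0.3·√(2π)))·exp(−(-1.3−-0.9)²/(2·0.3²)) = 1.329808·exp(-0.88889) = 0.5467
  f_D = (1/(0.3·√(2π)))·exp(−(-1.3−-0.7)²/(2·0.3²)) = 1.329808·exp(-2.00000) = 0.17997
Prior × likelihood for each component:
  π_A·f_A = 0.30 × 0.0016009 = 0.000480271
  π_B·f_B = 0.26 × 0.0147728 = 0.00384094
  π_C·f_C = 0.06 × 0.5467 = 0.032802
  π_D·f_D = 0.38 × 0.17997 = 0.0683886
Marginal: 0.000480271 + 0.00384094 + 0.032802 + 0.0683886 = 0.105512
So the posterior for Regime C is 0.032802 / 0.105512 ≈ 0.311.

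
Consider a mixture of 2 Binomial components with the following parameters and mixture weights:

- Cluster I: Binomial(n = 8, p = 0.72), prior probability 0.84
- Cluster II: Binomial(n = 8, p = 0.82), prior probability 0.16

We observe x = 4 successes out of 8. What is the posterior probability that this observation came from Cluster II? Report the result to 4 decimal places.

Apply Bayes' rule: the posterior for each component is proportional to its prior times its likelihood at x.
Component likelihoods at x = 4 successes out of 8:
  L_I = C(8,4)·0.72^4·0.28^4 = 70·0.268739·0.00614656 = 0.115627
  L_II = C(8,4)·0.82^4·0.18^4 = 70·0.452122·0.00104976 = 0.0332234
Prior × likelihood for each component:
  π_I·L_I = 0.84 × 0.115627 = 0.0971269
  π_II·L_II = 0.16 × 0.0332234 = 0.00531574
Normaliser: 0.0971269 + 0.00531574 = 0.102443
P(Cluster II | x) = 0.00531574 / 0.102443 ≈ 0.0519

0.0519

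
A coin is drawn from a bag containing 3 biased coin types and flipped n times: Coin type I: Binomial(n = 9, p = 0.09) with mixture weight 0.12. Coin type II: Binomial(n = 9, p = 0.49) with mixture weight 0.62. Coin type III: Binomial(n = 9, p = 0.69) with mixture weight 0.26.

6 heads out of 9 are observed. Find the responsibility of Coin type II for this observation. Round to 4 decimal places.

0.5766

Posterior ∝ prior × likelihood, so P(k | x) ∝ w_k f_k(x); normalise over all components.
Binomial probabilities:
  L_I = C(9,6)·0.09^6·0.91^3 = 84·5.31441e-07·0.753571 = 3.36402e-05
  L_II = C(9,6)·0.49^6·0.51^3 = 84·0.0138413·0.132651 = 0.154229
  L_III = C(9,6)·0.69^6·0.31^3 = 84·0.107918·0.029791 = 0.270059
Unnormalised posteriors:
  w_I·L_I = 0.12 × 3.36402e-05 = 4.03682e-06
  w_II·L_II = 0.62 × 0.154229 = 0.095622
  w_III·L_III = 0.26 × 0.270059 = 0.0702154
Marginal: 4.03682e-06 + 0.095622 + 0.0702154 = 0.165841
P(Coin type II | x) ≈ 0.5766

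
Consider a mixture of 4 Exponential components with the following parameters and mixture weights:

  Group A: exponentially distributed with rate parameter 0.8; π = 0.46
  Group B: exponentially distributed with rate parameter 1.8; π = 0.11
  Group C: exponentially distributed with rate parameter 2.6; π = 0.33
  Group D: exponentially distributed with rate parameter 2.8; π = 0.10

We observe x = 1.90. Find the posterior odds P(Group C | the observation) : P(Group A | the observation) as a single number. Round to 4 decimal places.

Posterior odds = (π_i f_i(x)) / (π_j f_j(x)); the normalising sum cancels.
Evaluate each component's likelihood at the observed value:
  L_A = 0.17497
  L_B = 0.0588824
  L_C = 0.018602
  L_D = 0.0136997
Posterior odds = (π_C·L_C) / (π_A·L_A) = (0.33·0.018602) / (0.46·0.17497) = 0.00613865 / 0.080486 ≈ 0.0763

0.0763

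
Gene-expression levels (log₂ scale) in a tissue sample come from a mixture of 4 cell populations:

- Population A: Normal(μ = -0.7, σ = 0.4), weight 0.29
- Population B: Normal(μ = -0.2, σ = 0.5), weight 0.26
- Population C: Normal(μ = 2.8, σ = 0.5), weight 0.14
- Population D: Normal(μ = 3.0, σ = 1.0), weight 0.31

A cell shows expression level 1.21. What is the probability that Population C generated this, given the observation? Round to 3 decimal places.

0.024

By Bayes' theorem, P(k | x) = π_k f_k(x) / Σ_j π_j f_j(x).
Component likelihoods at x = 1.21:
  p_A = 1.11624e-05
  p_B = 0.0149657
  p_C = 0.0050823
  p_D = 0.0803801
Unnormalised posteriors:
  π_A·p_A = 0.29 × 1.11624e-05 = 3.23709e-06
  π_B·p_B = 0.26 × 0.0149657 = 0.00389109
  π_C·p_C = 0.14 × 0.0050823 = 0.000711522
  π_D·p_D = 0.31 × 0.0803801 = 0.0249178
Sum: 3.23709e-06 + 0.00389109 + 0.000711522 + 0.0249178 = 0.0295237
So the posterior for Population C is 0.000711522 / 0.0295237 ≈ 0.024.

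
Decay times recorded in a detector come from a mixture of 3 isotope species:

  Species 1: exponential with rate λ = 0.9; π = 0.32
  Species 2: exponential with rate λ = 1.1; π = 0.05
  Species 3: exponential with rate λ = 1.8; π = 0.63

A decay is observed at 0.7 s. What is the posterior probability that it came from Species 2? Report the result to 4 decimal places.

The responsibility of component k is P(Z=k) f_k(x) divided by Σ_j P(Z=j) f_j(x).
Exponential densities:
  f_1 = 0.479333
  f_2 = 0.509314
  f_3 = 0.510577
Weight by the priors:
  P(Z=1)·f_1 = 0.32 × 0.479333 = 0.153386
  P(Z=2)·f_2 = 0.05 × 0.509314 = 0.0254657
  P(Z=3)·f_3 = 0.63 × 0.510577 = 0.321664
Marginal: 0.153386 + 0.0254657 + 0.321664 = 0.500516
So the posterior for Species 2 is 0.0254657 / 0.500516 ≈ 0.0509.

0.0509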